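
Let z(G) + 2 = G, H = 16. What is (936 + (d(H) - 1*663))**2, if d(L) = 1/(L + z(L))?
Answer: 67092481/900 ≈ 74547.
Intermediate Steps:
z(G) = -2 + G
d(L) = 1/(-2 + 2*L) (d(L) = 1/(L + (-2 + L)) = 1/(-2 + 2*L))
(936 + (d(H) - 1*663))**2 = (936 + (1/(2*(-1 + 16)) - 1*663))**2 = (936 + ((1/2)/15 - 663))**2 = (936 + ((1/2)*(1/15) - 663))**2 = (936 + (1/30 - 663))**2 = (936 - 19889/30)**2 = (8191/30)**2 = 67092481/900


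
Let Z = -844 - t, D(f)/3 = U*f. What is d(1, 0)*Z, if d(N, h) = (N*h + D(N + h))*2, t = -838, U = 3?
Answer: -108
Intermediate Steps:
D(f) = 9*f (D(f) = 3*(3*f) = 9*f)
d(N, h) = 18*N + 18*h + 2*N*h (d(N, h) = (N*h + 9*(N + h))*2 = (N*h + (9*N + 9*h))*2 = (9*N + 9*h + N*h)*2 = 18*N + 18*h + 2*N*h)
Z = -6 (Z = -844 - 1*(-838) = -844 + 838 = -6)
d(1, 0)*Z = (18*1 + 18*0 + 2*1*0)*(-6) = (18 + 0 + 0)*(-6) = 18*(-6) = -108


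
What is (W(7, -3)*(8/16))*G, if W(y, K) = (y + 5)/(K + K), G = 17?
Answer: -17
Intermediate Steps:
W(y, K) = (5 + y)/(2*K) (W(y, K) = (5 + y)/((2*K)) = (5 + y)*(1/(2*K)) = (5 + y)/(2*K))
(W(7, -3)*(8/16))*G = (((½)*(5 + 7)/(-3))*(8/16))*17 = (((½)*(-⅓)*12)*(8*(1/16)))*17 = -2*½*17 = -1*17 = -17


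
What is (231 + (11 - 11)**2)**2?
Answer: 53361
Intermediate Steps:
(231 + (11 - 11)**2)**2 = (231 + 0**2)**2 = (231 + 0)**2 = 231**2 = 53361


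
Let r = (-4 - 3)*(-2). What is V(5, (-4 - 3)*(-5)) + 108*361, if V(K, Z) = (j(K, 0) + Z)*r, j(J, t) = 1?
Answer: 39492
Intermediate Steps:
r = 14 (r = -7*(-2) = 14)
V(K, Z) = 14 + 14*Z (V(K, Z) = (1 + Z)*14 = 14 + 14*Z)
V(5, (-4 - 3)*(-5)) + 108*361 = (14 + 14*((-4 - 3)*(-5))) + 108*361 = (14 + 14*(-7*(-5))) + 38988 = (14 + 14*35) + 38988 = (14 + 490) + 38988 = 504 + 38988 = 39492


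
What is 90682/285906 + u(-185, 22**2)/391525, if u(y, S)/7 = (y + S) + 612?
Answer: 18663746306/55969673325 ≈ 0.33346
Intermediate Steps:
u(y, S) = 4284 + 7*S + 7*y (u(y, S) = 7*((y + S) + 612) = 7*((S + y) + 612) = 7*(612 + S + y) = 4284 + 7*S + 7*y)
90682/285906 + u(-185, 22**2)/391525 = 90682/285906 + (4284 + 7*22**2 + 7*(-185))/391525 = 90682*(1/285906) + (4284 + 7*484 - 1295)*(1/391525) = 45341/142953 + (4284 + 3388 - 1295)*(1/391525) = 45341/142953 + 6377*(1/391525) = 45341/142953 + 6377/391525 = 18663746306/55969673325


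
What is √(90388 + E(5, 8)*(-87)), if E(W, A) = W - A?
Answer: √90649 ≈ 301.08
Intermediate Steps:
√(90388 + E(5, 8)*(-87)) = √(90388 + (5 - 1*8)*(-87)) = √(90388 + (5 - 8)*(-87)) = √(90388 - 3*(-87)) = √(90388 + 261) = √90649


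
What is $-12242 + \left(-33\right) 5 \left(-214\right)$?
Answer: $23068$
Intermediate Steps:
$-12242 + \left(-33\right) 5 \left(-214\right) = -12242 - -35310 = -12242 + 35310 = 23068$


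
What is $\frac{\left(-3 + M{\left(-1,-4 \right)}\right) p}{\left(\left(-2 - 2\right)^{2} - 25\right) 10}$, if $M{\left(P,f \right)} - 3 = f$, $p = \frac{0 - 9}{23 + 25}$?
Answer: $- \frac{1}{120} \approx -0.0083333$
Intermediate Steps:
$p = - \frac{3}{16}$ ($p = - \frac{9}{48} = \left(-9\right) \frac{1}{48} = - \frac{3}{16} \approx -0.1875$)
$M{\left(P,f \right)} = 3 + f$
$\frac{\left(-3 + M{\left(-1,-4 \right)}\right) p}{\left(\left(-2 - 2\right)^{2} - 25\right) 10} = \frac{\left(-3 + \left(3 - 4\right)\right) \left(- \frac{3}{16}\right)}{\left(\left(-2 - 2\right)^{2} - 25\right) 10} = \frac{\left(-3 - 1\right) \left(- \frac{3}{16}\right)}{\left(\left(-4\right)^{2} - 25\right) 10} = \frac{\left(-4\right) \left(- \frac{3}{16}\right)}{\left(16 - 25\right) 10} = \frac{3}{4 \left(\left(-9\right) 10\right)} = \frac{3}{4 \left(-90\right)} = \frac{3}{4} \left(- \frac{1}{90}\right) = - \frac{1}{120}$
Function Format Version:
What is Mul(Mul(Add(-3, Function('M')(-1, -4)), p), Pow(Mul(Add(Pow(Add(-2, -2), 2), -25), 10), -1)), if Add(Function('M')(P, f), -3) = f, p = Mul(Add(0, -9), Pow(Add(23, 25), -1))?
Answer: Rational(-1, 120) ≈ -0.0083333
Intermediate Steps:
p = Rational(-3, 16) (p = Mul(-9, Pow(48, -1)) = Mul(-9, Rational(1, 48)) = Rational(-3, 16) ≈ -0.18750)
Function('M')(P, f) = Add(3, f)
Mul(Mul(Add(-3, Function('M')(-1, -4)), p), Pow(Mul(Add(Pow(Add(-2, -2), 2), -25), 10), -1)) = Mul(Mul(Add(-3, Add(3, -4)), Rational(-3, 16)), Pow(Mul(Add(Pow(Add(-2, -2), 2), -25), 10), -1)) = Mul(Mul(Add(-3, -1), Rational(-3, 16)), Pow(Mul(Add(Pow(-4, 2), -25), 10), -1)) = Mul(Mul(-4, Rational(-3, 16)), Pow(Mul(Add(16, -25), 10), -1)) = Mul(Rational(3, 4), Pow(Mul(-9, 10), -1)) = Mul(Rational(3, 4), Pow(-90, -1)) = Mul(Rational(3, 4), Rational(-1, 90)) = Rational(-1, 120)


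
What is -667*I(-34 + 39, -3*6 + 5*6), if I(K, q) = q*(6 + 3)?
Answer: -72036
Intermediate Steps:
I(K, q) = 9*q (I(K, q) = q*9 = 9*q)
-667*I(-34 + 39, -3*6 + 5*6) = -6003*(-3*6 + 5*6) = -6003*(-18 + 30) = -6003*12 = -667*108 = -72036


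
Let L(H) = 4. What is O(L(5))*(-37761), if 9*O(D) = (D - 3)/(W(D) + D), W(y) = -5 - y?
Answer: 12587/15 ≈ 839.13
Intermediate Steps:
O(D) = 1/15 - D/45 (O(D) = ((D - 3)/((-5 - D) + D))/9 = ((-3 + D)/(-5))/9 = ((-3 + D)*(-⅕))/9 = (⅗ - D/5)/9 = 1/15 - D/45)
O(L(5))*(-37761) = (1/15 - 1/45*4)*(-37761) = (1/15 - 4/45)*(-37761) = -1/45*(-37761) = 12587/15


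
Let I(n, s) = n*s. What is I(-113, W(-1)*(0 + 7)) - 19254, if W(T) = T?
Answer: -18463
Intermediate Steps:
I(-113, W(-1)*(0 + 7)) - 19254 = -(-113)*(0 + 7) - 19254 = -(-113)*7 - 19254 = -113*(-7) - 19254 = 791 - 19254 = -18463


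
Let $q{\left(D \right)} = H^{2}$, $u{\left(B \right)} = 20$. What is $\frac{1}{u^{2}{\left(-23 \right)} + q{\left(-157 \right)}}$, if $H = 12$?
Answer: $\frac{1}{544} \approx 0.0018382$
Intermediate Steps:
$q{\left(D \right)} = 144$ ($q{\left(D \right)} = 12^{2} = 144$)
$\frac{1}{u^{2}{\left(-23 \right)} + q{\left(-157 \right)}} = \frac{1}{20^{2} + 144} = \frac{1}{400 + 144} = \frac{1}{544}$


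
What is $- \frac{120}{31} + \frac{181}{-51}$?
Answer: $- \frac{11731}{1581} \approx -7.42$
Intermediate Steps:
$- \frac{120}{31} + \frac{181}{-51} = \left(-120\right) \frac{1}{31} + 181 \left(- \frac{1}{51}\right) = - \frac{120}{31} - \frac{181}{51} = - \frac{11731}{1581}$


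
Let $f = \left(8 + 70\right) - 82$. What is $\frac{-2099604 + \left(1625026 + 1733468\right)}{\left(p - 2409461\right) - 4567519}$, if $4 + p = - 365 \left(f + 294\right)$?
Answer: $- \frac{629445}{3541417} \approx -0.17774$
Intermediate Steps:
$f = -4$ ($f = 78 - 82 = -4$)
$p = -105854$ ($p = -4 - 365 \left(-4 + 294\right) = -4 - 105850 = -105854$)
$\frac{-2099604 + \left(1625026 + 1733468\right)}{\left(p - 2409461\right) - 4567519} = \frac{-2099604 + \left(1625026 + 1733468\right)}{\left(-105854 - 2409461\right) - 4567519} = \frac{-2099604 + 3358494}{-2515315 - 4567519} = \frac{1258890}{-7082834} = 1258890 \left(- \frac{1}{7082834}\right) = - \frac{629445}{3541417}$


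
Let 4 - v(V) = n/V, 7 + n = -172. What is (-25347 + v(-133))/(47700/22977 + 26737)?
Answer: -8605647294/9079226513 ≈ -0.94784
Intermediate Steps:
n = -179 (n = -7 - 172 = -179)
v(V) = 4 + 179/V (v(V) = 4 - (-179)/V = 4 + 179/V)
(-25347 + v(-133))/(47700/22977 + 26737) = (-25347 + (4 + 179/(-133)))/(47700/22977 + 26737) = (-25347 + (4 + 179*(-1/133)))/(47700*(1/22977) + 26737) = (-25347 + (4 - 179/133))/(5300/2553 + 26737) = (-25347 + 353/133)/(68264861/2553) = -3370798/133*2553/68264861 = -8605647294/9079226513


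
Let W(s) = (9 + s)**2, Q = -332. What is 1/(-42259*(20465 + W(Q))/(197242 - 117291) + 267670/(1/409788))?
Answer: 79951/8769656333386314 ≈ 9.1168e-12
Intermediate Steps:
1/(-42259*(20465 + W(Q))/(197242 - 117291) + 267670/(1/409788)) = 1/(-42259*(20465 + (9 - 332)**2)/(197242 - 117291) + 267670/(1/409788)) = 1/(-42259/(79951/(20465 + (-323)**2)) + 267670/(1/409788)) = 1/(-42259/(79951/(20465 + 104329)) + 267670*409788) = 1/(-42259/(79951/124794) + 109687953960) = 1/(-42259/(79951*(1/124794)) + 109687953960) = 1/(-42259/79951/124794 + 109687953960) = 1/(-42259*124794/79951 + 109687953960) = 1/(-5273669646/79951 + 109687953960) = 1/(8769656333386314/79951) = 79951/8769656333386314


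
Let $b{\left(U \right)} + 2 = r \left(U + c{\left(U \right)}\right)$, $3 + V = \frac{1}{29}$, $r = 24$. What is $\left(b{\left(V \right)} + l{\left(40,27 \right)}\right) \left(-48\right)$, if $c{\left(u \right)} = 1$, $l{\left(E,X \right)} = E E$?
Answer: $- \frac{2158752}{29} \approx -74440.0$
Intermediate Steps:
$l{\left(E,X \right)} = E^{2}$
$V = - \frac{86}{29}$ ($V = -3 + \frac{1}{29} = - \frac{86}{29} \approx -2.9655$)
$b{\left(U \right)} = 22 + 24 U$ ($b{\left(U \right)} = -2 + 24 \left(U + 1\right) = -2 + 24 \left(1 + U\right) = -2 + \left(24 + 24 U\right) = 22 + 24 U$)
$\left(b{\left(V \right)} + l{\left(40,27 \right)}\right) \left(-48\right) = \left(\left(22 + 24 \left(- \frac{86}{29}\right)\right) + 40^{2}\right) \left(-48\right) = \left(\left(22 - \frac{2064}{29}\right) + 1600\right) \left(-48\right) = \left(- \frac{1426}{29} + 1600\right) \left(-48\right) = \frac{44974}{29} \left(-48\right) = - \frac{2158752}{29}$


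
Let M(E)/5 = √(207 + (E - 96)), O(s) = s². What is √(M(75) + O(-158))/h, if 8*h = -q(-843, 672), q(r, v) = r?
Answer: 8*√(24964 + 5*√186)/843 ≈ 1.5015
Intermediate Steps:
M(E) = 5*√(111 + E) (M(E) = 5*√(207 + (E - 96)) = 5*√(207 + (-96 + E)) = 5*√(111 + E))
h = 843/8 (h = (-1*(-843))/8 = (⅛)*843 = 843/8 ≈ 105.38)
√(M(75) + O(-158))/h = √(5*√(111 + 75) + (-158)²)/(843/8) = √(5*√186 + 24964)*(8/843) = √(24964 + 5*√186)*(8/843) = 8*√(24964 + 5*√186)/843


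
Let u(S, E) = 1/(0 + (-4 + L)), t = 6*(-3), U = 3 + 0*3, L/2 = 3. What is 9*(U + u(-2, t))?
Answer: 63/2 ≈ 31.500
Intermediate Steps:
L = 6 (L = 2*3 = 6)
U = 3 (U = 3 + 0 = 3)
t = -18
u(S, E) = ½ (u(S, E) = 1/(0 + (-4 + 6)) = 1/(0 + 2) = 1/2 = ½)
9*(U + u(-2, t)) = 9*(3 + ½) = 9*(7/2) = 63/2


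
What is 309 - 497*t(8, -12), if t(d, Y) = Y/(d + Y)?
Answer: -1182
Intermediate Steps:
t(d, Y) = Y/(Y + d)
309 - 497*t(8, -12) = 309 - (-5964)/(-12 + 8) = 309 - (-5964)/(-4) = 309 - (-5964)*(-1)/4 = 309 - 497*3 = 309 - 1491 = -1182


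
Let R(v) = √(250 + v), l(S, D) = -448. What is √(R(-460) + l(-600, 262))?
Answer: √(-448 + I*√210) ≈ 0.3423 + 21.169*I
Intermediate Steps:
√(R(-460) + l(-600, 262)) = √(√(250 - 460) - 448) = √(√(-210) - 448) = √(I*√210 - 448) = √(-448 + I*√210)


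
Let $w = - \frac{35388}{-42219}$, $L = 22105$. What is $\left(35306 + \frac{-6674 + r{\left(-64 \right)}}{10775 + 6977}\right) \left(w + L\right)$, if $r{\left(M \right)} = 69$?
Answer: $\frac{64992560809947909}{83274632} \approx 7.8046 \cdot 10^{8}$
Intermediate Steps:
$w = \frac{3932}{4691}$ ($w = \left(-35388\right) \left(- \frac{1}{42219}\right) = \frac{3932}{4691} \approx 0.8382$)
$\left(35306 + \frac{-6674 + r{\left(-64 \right)}}{10775 + 6977}\right) \left(w + L\right) = \left(35306 + \frac{-6674 + 69}{10775 + 6977}\right) \left(\frac{3932}{4691} + 22105\right) = \left(35306 - \frac{6605}{17752}\right) \frac{103698487}{4691} = \frac{626745507}{17752} \cdot \frac{103698487}{4691} = \frac{64992560809947909}{83274632}$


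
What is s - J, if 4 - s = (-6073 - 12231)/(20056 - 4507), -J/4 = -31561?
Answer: -1962887456/15549 ≈ -1.2624e+5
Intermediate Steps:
J = 126244 (J = -4*(-31561) = 126244)
s = 80500/15549 (s = 4 - (-6073 - 12231)/(20056 - 4507) = 4 - (-18304)/15549 = 4 - 1*(-18304/15549) = 4 + 18304/15549 = 80500/15549 ≈ 5.1772)
s - J = 80500/15549 - 1*126244 = 80500/15549 - 126244 = -1962887456/15549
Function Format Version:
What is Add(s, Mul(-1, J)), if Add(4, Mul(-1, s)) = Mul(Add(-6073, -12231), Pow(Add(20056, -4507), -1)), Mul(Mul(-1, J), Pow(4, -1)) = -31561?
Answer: Rational(-1962887456, 15549) ≈ -1.2624e+5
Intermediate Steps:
J = 126244 (J = Mul(-4, -31561) = 126244)
s = Rational(80500, 15549) (s = Add(4, Mul(-1, Mul(Add(-6073, -12231), Pow(Add(20056, -4507), -1)))) = Add(4, Mul(-1, Mul(-18304, Pow(15549, -1)))) = Add(4, Mul(-1, Mul(-18304, Rational(1, 15549)))) = Add(4, Mul(-1, Rational(-18304, 15549))) = Add(4, Rational(18304, 15549)) = Rational(80500, 15549) ≈ 5.1772)
Add(s, Mul(-1, J)) = Add(Rational(80500, 15549), Mul(-1, 126244)) = Add(Rational(80500, 15549), -126244) = Rational(-1962887456, 15549)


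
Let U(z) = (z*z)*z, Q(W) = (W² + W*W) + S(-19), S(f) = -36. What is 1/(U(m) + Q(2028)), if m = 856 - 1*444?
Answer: 1/78160060 ≈ 1.2794e-8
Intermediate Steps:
m = 412 (m = 856 - 444 = 412)
Q(W) = -36 + 2*W² (Q(W) = (W² + W*W) - 36 = (W² + W²) - 36 = 2*W² - 36 = -36 + 2*W²)
U(z) = z³ (U(z) = z²*z = z³)
1/(U(m) + Q(2028)) = 1/(412³ + (-36 + 2*2028²)) = 1/(69934528 + (-36 + 2*4112784)) = 1/(69934528 + (-36 + 8225568)) = 1/(69934528 + 8225532) = 1/78160060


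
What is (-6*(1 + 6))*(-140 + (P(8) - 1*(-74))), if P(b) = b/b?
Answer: 2730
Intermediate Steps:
P(b) = 1
(-6*(1 + 6))*(-140 + (P(8) - 1*(-74))) = (-6*(1 + 6))*(-140 + (1 - 1*(-74))) = (-6*7)*(-140 + (1 + 74)) = -42*(-140 + 75) = -42*(-65) = 2730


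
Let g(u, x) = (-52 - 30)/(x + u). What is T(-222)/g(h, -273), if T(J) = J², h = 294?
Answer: -517482/41 ≈ -12622.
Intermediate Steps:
g(u, x) = -82/(u + x)
T(-222)/g(h, -273) = (-222)²/((-82/(294 - 273))) = 49284/((-82/21)) = 49284/((-82*1/21)) = 49284/(-82/21) = 49284*(-21/82) = -517482/41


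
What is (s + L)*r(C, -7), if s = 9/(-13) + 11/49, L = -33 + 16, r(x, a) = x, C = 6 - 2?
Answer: -44508/637 ≈ -69.871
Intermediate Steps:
C = 4
L = -17
s = -298/637 (s = 9*(-1/13) + 11*(1/49) = -9/13 + 11/49 = -298/637 ≈ -0.46782)
(s + L)*r(C, -7) = (-298/637 - 17)*4 = -11127/637*4 = -44508/637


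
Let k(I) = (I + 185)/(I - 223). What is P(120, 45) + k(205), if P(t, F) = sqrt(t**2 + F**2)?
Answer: -65/3 + 15*sqrt(73) ≈ 106.49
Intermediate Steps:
k(I) = (185 + I)/(-223 + I)
P(t, F) = sqrt(F**2 + t**2)
P(120, 45) + k(205) = sqrt(45**2 + 120**2) + (185 + 205)/(-223 + 205) = sqrt(2025 + 14400) + 390/(-18) = sqrt(16425) - 1/18*390 = 15*sqrt(73) - 65/3 = -65/3 + 15*sqrt(73)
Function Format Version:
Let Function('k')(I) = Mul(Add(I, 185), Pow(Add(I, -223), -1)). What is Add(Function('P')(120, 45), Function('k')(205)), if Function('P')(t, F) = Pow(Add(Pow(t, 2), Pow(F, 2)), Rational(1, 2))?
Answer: Add(Rational(-65, 3), Mul(15, Pow(73, Rational(1, 2)))) ≈ 106.49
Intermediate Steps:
Function('k')(I) = Mul(Pow(Add(-223, I), -1), Add(185, I)) (Function('k')(I) = Mul(Add(185, I), Pow(Add(-223, I), -1)) = Mul(Pow(Add(-223, I), -1), Add(185, I)))
Function('P')(t, F) = Pow(Add(Pow(F, 2), Pow(t, 2)), Rational(1, 2))
Add(Function('P')(120, 45), Function('k')(205)) = Add(Pow(Add(Pow(45, 2), Pow(120, 2)), Rational(1, 2)), Mul(Pow(Add(-223, 205), -1), Add(185, 205))) = Add(Pow(Add(2025, 14400), Rational(1, 2)), Mul(Pow(-18, -1), 390)) = Add(Pow(16425, Rational(1, 2)), Mul(Rational(-1, 18), 390)) = Add(Mul(15, Pow(73, Rational(1, 2))), Rational(-65, 3)) = Add(Rational(-65, 3), Mul(15, Pow(73, Rational(1, 2))))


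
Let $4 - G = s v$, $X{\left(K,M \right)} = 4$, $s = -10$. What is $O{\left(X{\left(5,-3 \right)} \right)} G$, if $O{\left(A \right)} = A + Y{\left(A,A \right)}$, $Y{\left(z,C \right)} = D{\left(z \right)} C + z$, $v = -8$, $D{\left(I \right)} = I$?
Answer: $-1824$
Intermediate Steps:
$Y{\left(z,C \right)} = z + C z$ ($Y{\left(z,C \right)} = z C + z = C z + z = z + C z$)
$G = -76$ ($G = 4 - \left(-10\right) \left(-8\right) = 4 - 80 = -76$)
$O{\left(A \right)} = A + A \left(1 + A\right)$
$O{\left(X{\left(5,-3 \right)} \right)} G = 4 \left(2 + 4\right) \left(-76\right) = 4 \cdot 6 \left(-76\right) = 24 \left(-76\right) = -1824$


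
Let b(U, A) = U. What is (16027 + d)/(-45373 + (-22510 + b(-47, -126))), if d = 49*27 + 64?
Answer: -8707/33965 ≈ -0.25635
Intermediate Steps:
d = 1387 (d = 1323 + 64 = 1387)
(16027 + d)/(-45373 + (-22510 + b(-47, -126))) = (16027 + 1387)/(-45373 + (-22510 - 47)) = 17414/(-45373 - 22557) = 17414/(-67930) = 17414*(-1/67930) = -8707/33965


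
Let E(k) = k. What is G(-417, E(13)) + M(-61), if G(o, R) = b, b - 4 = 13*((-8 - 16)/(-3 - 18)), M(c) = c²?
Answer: 26179/7 ≈ 3739.9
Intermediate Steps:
b = 132/7 (b = 4 + 13*((-8 - 16)/(-3 - 18)) = 4 + 13*(-24/(-21)) = 4 + 13*(-24*(-1/21)) = 4 + 13*(8/7) = 4 + 104/7 = 132/7 ≈ 18.857)
G(o, R) = 132/7
G(-417, E(13)) + M(-61) = 132/7 + (-61)² = 132/7 + 3721 = 26179/7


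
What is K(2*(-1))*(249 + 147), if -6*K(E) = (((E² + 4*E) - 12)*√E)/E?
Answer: -528*I*√2 ≈ -746.71*I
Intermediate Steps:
K(E) = -(-12 + E² + 4*E)/(6*√E) (K(E) = -((E² + 4*E) - 12)*√E/(6*E) = -(-12 + E² + 4*E)*√E/(6*E) = -√E*(-12 + E² + 4*E)/(6*E) = -(-12 + E² + 4*E)/(6*√E))
K(2*(-1))*(249 + 147) = ((12 - 2*(-1)*(4 + 2*(-1)))/(6*√(2*(-1))))*(249 + 147) = ((12 - 1*(-2)*(4 - 2))/(6*√(-2)))*396 = ((-I*√2/2)*(12 - 1*(-2)*2)/6)*396 = ((-I*√2/2)*(12 + 4)/6)*396 = ((⅙)*(-I*√2/2)*16)*396 = -4*I*√2/3*396 = -528*I*√2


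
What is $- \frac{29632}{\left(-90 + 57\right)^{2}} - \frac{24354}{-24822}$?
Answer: $- \frac{39389111}{1501731} \approx -26.229$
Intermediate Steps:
$- \frac{29632}{\left(-90 + 57\right)^{2}} - \frac{24354}{-24822} = - \frac{29632}{\left(-33\right)^{2}} - - \frac{1353}{1379} = - \frac{29632}{1089} + \frac{1353}{1379} = - \frac{39389111}{1501731}$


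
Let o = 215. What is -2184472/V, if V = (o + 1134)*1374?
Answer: -1092236/926763 ≈ -1.1785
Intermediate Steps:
V = 1853526 (V = (215 + 1134)*1374 = 1349*1374 = 1853526)
-2184472/V = -2184472/1853526 = -2184472*1/1853526 = -1092236/926763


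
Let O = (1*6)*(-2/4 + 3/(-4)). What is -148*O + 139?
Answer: 1249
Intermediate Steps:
O = -15/2 (O = 6*(-2*¼ + 3*(-¼)) = 6*(-½ - ¾) = 6*(-5/4) = -15/2 ≈ -7.5000)
-148*O + 139 = -148*(-15/2) + 139 = 1110 + 139 = 1249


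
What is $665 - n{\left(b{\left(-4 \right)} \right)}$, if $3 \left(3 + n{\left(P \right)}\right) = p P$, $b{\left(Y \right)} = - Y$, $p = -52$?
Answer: $\frac{2212}{3} \approx 737.33$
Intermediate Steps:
$n{\left(P \right)} = -3 - \frac{52 P}{3}$ ($n{\left(P \right)} = -3 + \frac{\left(-52\right) P}{3} = -3 - \frac{52 P}{3}$)
$665 - n{\left(b{\left(-4 \right)} \right)} = 665 - \left(-3 - \frac{52 \left(\left(-1\right) \left(-4\right)\right)}{3}\right) = 665 - \left(-3 - \frac{208}{3}\right) = 665 - - \frac{217}{3} = 665 + \frac{217}{3} = \frac{2212}{3}$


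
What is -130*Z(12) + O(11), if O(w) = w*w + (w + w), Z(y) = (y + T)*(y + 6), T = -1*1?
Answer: -25597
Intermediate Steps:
T = -1
Z(y) = (-1 + y)*(6 + y) (Z(y) = (y - 1)*(y + 6) = (-1 + y)*(6 + y))
O(w) = w**2 + 2*w
-130*Z(12) + O(11) = -130*(-6 + 12**2 + 5*12) + 11*(2 + 11) = -130*(-6 + 144 + 60) + 11*13 = -130*198 + 143 = -25740 + 143 = -25597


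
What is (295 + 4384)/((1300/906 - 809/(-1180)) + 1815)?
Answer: 2501112660/971323577 ≈ 2.5750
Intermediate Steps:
(295 + 4384)/((1300/906 - 809/(-1180)) + 1815) = 4679/((1300*(1/906) - 809*(-1/1180)) + 1815) = 4679/((650/453 + 809/1180) + 1815) = 4679/(1133477/534540 + 1815) = 4679/(971323577/534540) = 4679*(534540/971323577) = 2501112660/971323577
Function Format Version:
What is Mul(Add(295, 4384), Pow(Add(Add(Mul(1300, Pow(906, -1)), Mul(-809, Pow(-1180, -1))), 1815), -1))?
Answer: Rational(2501112660, 971323577) ≈ 2.5750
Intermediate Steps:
Mul(Add(295, 4384), Pow(Add(Add(Mul(1300, Pow(906, -1)), Mul(-809, Pow(-1180, -1))), 1815), -1)) = Mul(4679, Pow(Add(Add(Mul(1300, Rational(1, 906)), Mul(-809, Rational(-1, 1180))), 1815), -1)) = Mul(4679, Pow(Add(Add(Rational(650, 453), Rational(809, 1180)), 1815), -1)) = Mul(4679, Pow(Add(Rational(1133477, 534540), 1815), -1)) = Mul(4679, Pow(Rational(971323577, 534540), -1)) = Mul(4679, Rational(534540, 971323577)) = Rational(2501112660, 971323577)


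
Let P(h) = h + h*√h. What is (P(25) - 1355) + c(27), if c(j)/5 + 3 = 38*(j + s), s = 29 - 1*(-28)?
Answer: 14740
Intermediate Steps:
s = 57 (s = 29 + 28 = 57)
c(j) = 10815 + 190*j (c(j) = -15 + 5*(38*(j + 57)) = -15 + 5*(38*(57 + j)) = -15 + 5*(2166 + 38*j) = -15 + (10830 + 190*j) = 10815 + 190*j)
P(h) = h + h^(3/2)
(P(25) - 1355) + c(27) = ((25 + 25^(3/2)) - 1355) + (10815 + 190*27) = ((25 + 125) - 1355) + (10815 + 5130) = (150 - 1355) + 15945 = -1205 + 15945 = 14740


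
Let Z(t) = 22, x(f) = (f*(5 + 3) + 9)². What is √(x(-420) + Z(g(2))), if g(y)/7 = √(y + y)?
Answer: √11229223 ≈ 3351.0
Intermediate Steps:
g(y) = 7*√2*√y (g(y) = 7*√(y + y) = 7*√(2*y) = 7*(√2*√y) = 7*√2*√y)
x(f) = (9 + 8*f)² (x(f) = (f*8 + 9)² = (8*f + 9)² = (9 + 8*f)²)
√(x(-420) + Z(g(2))) = √((9 + 8*(-420))² + 22) = √((9 - 3360)² + 22) = √((-3351)² + 22) = √(11229201 + 22) = √11229223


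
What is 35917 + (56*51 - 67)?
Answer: 38706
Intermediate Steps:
35917 + (56*51 - 67) = 35917 + (2856 - 67) = 35917 + 2789 = 38706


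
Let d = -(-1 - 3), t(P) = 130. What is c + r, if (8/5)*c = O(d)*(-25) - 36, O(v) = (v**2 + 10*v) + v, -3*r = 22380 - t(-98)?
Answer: -25130/3 ≈ -8376.7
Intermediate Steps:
d = 4 (d = -1*(-4) = 4)
r = -22250/3 (r = -(22380 - 1*130)/3 = -(22380 - 130)/3 = -1/3*22250 = -22250/3 ≈ -7416.7)
O(v) = v**2 + 11*v
c = -960 (c = 5*((4*(11 + 4))*(-25) - 36)/8 = 5*((4*15)*(-25) - 36)/8 = 5*(60*(-25) - 36)/8 = 5*(-1500 - 36)/8 = (5/8)*(-1536) = -960)
c + r = -960 - 22250/3 = -25130/3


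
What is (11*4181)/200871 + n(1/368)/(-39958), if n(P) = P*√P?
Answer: 4181/18261 - √23/1352818048 ≈ 0.22896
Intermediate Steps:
n(P) = P^(3/2)
(11*4181)/200871 + n(1/368)/(-39958) = (11*4181)/200871 + (1/368)^(3/2)/(-39958) = 45991*(1/200871) + (1/368)^(3/2)*(-1/39958) = 4181/18261 + (√23/33856)*(-1/39958) = 4181/18261 - √23/1352818048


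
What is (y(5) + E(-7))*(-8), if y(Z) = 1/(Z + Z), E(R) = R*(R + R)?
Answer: -3924/5 ≈ -784.80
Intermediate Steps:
E(R) = 2*R**2 (E(R) = R*(2*R) = 2*R**2)
y(Z) = 1/(2*Z)
(y(5) + E(-7))*(-8) = ((1/2)/5 + 2*(-7)**2)*(-8) = ((1/2)*(1/5) + 2*49)*(-8) = (1/10 + 98)*(-8) = (981/10)*(-8) = -3924/5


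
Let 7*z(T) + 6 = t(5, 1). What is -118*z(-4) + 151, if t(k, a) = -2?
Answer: 2001/7 ≈ 285.86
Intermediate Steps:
z(T) = -8/7 (z(T) = -6/7 + (⅐)*(-2) = -6/7 - 2/7 = -8/7)
-118*z(-4) + 151 = -118*(-8/7) + 151 = 944/7 + 151 = 2001/7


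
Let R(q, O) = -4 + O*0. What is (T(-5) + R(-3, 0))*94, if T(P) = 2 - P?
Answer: 282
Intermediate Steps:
R(q, O) = -4 (R(q, O) = -4 + 0 = -4)
(T(-5) + R(-3, 0))*94 = ((2 - 1*(-5)) - 4)*94 = ((2 + 5) - 4)*94 = (7 - 4)*94 = 3*94 = 282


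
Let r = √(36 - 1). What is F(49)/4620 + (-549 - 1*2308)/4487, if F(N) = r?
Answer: -2857/4487 + √35/4620 ≈ -0.63545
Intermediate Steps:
r = √35 ≈ 5.9161
F(N) = √35
F(49)/4620 + (-549 - 1*2308)/4487 = √35/4620 + (-549 - 1*2308)/4487 = √35*(1/4620) + (-549 - 2308)*(1/4487) = √35/4620 - 2857*1/4487 = √35/4620 - 2857/4487 = -2857/4487 + √35/4620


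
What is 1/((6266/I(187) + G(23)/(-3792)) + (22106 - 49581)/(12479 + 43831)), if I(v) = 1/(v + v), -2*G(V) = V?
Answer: 14235168/33359881542803 ≈ 4.2672e-7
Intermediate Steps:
G(V) = -V/2
I(v) = 1/(2*v)
1/((6266/I(187) + G(23)/(-3792)) + (22106 - 49581)/(12479 + 43831)) = 1/((6266/(((½)/187)) - ½*23/(-3792)) + (22106 - 49581)/(12479 + 43831)) = 1/((6266/(((½)*(1/187))) - 23/2*(-1/3792)) - 27475/56310) = 1/((6266/(1/374) + 23/7584) - 27475*1/56310) = 1/((6266*374 + 23/7584) - 5495/11262) = 1/((2343484 + 23/7584) - 5495/11262) = 1/(17772982679/7584 - 5495/11262) = 1/(33359881542803/14235168) = 14235168/33359881542803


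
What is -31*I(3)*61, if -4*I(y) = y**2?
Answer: 17019/4 ≈ 4254.8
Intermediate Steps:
I(y) = -y**2/4
-31*I(3)*61 = -(-31)*3**2/4*61 = -(-31)*9/4*61 = -31*(-9/4)*61 = (279/4)*61 = 17019/4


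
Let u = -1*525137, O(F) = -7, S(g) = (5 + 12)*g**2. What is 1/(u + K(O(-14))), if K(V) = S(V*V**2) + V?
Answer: 1/1474889 ≈ 6.7802e-7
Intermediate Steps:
S(g) = 17*g**2
u = -525137
K(V) = V + 17*V**6 (K(V) = 17*(V*V**2)**2 + V = 17*(V**3)**2 + V = 17*V**6 + V = V + 17*V**6)
1/(u + K(O(-14))) = 1/(-525137 + (-7 + 17*(-7)**6)) = 1/(-525137 + (-7 + 17*117649)) = 1/(-525137 + (-7 + 2000033)) = 1/(-525137 + 2000026) = 1/1474889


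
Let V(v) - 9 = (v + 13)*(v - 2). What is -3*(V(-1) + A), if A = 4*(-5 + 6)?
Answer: 69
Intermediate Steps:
V(v) = 9 + (-2 + v)*(13 + v) (V(v) = 9 + (v + 13)*(v - 2) = 9 + (13 + v)*(-2 + v) = 9 + (-2 + v)*(13 + v))
A = 4 (A = 4*1 = 4)
-3*(V(-1) + A) = -3*((-17 + (-1)² + 11*(-1)) + 4) = -3*((-17 + 1 - 11) + 4) = -3*(-27 + 4) = -3*(-23) = 69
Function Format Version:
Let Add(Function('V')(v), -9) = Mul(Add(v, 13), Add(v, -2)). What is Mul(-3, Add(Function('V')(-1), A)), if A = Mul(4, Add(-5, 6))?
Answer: 69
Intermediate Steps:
Function('V')(v) = Add(9, Mul(Add(-2, v), Add(13, v))) (Function('V')(v) = Add(9, Mul(Add(v, 13), Add(v, -2))) = Add(9, Mul(Add(13, v), Add(-2, v))) = Add(9, Mul(Add(-2, v), Add(13, v))))
A = 4 (A = Mul(4, 1) = 4)
Mul(-3, Add(Function('V')(-1), A)) = Mul(-3, Add(Add(-17, Pow(-1, 2), Mul(11, -1)), 4)) = Mul(-3, Add(Add(-17, 1, -11), 4)) = Mul(-3, Add(-27, 4)) = Mul(-3, -23) = 69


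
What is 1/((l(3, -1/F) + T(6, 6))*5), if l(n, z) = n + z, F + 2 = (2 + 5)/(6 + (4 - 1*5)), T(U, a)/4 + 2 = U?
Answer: 3/310 ≈ 0.0096774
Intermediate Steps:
T(U, a) = -8 + 4*U
F = -⅗ (F = -2 + (2 + 5)/(6 + (4 - 1*5)) = -2 + 7/(6 + (4 - 5)) = -2 + 7/(6 - 1) = -2 + 7/5 = -⅗ ≈ -0.60000)
1/((l(3, -1/F) + T(6, 6))*5) = 1/(((3 - 1/(-⅗)) + (-8 + 4*6))*5) = 1/(((3 - 1*(-5/3)) + (-8 + 24))*5) = 1/(((3 + 5/3) + 16)*5) = 1/((14/3 + 16)*5) = 1/((62/3)*5) = 1/(310/3) = 3/310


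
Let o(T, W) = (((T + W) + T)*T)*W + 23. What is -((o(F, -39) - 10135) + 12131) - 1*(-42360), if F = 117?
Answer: 930126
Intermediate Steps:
o(T, W) = 23 + T*W*(W + 2*T) (o(T, W) = ((W + 2*T)*T)*W + 23 = (T*(W + 2*T))*W + 23 = T*W*(W + 2*T) + 23 = 23 + T*W*(W + 2*T))
-((o(F, -39) - 10135) + 12131) - 1*(-42360) = -(((23 + 117*(-39)² + 2*(-39)*117²) - 10135) + 12131) - 1*(-42360) = -(((23 + 117*1521 + 2*(-39)*13689) - 10135) + 12131) + 42360 = -(((23 + 177957 - 1067742) - 10135) + 12131) + 42360 = -((-889762 - 10135) + 12131) + 42360 = -(-899897 + 12131) + 42360 = -1*(-887766) + 42360 = 887766 + 42360 = 930126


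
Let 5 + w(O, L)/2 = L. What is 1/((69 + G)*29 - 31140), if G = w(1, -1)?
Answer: -1/29487 ≈ -3.3913e-5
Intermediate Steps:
w(O, L) = -10 + 2*L
G = -12 (G = -10 + 2*(-1) = -10 - 2 = -12)
1/((69 + G)*29 - 31140) = 1/((69 - 12)*29 - 31140) = 1/(57*29 - 31140) = 1/(1653 - 31140) = 1/(-29487) = -1/29487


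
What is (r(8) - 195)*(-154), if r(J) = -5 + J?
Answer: 29568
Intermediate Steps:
(r(8) - 195)*(-154) = ((-5 + 8) - 195)*(-154) = (3 - 195)*(-154) = -192*(-154) = 29568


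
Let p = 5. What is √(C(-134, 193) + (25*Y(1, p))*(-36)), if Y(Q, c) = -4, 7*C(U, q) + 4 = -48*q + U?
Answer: √110586/7 ≈ 47.506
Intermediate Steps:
C(U, q) = -4/7 - 48*q/7 + U/7 (C(U, q) = -4/7 + (-48*q + U)/7 = -4/7 + (U - 48*q)/7 = -4/7 + (-48*q/7 + U/7) = -4/7 - 48*q/7 + U/7)
√(C(-134, 193) + (25*Y(1, p))*(-36)) = √((-4/7 - 48/7*193 + (⅐)*(-134)) + (25*(-4))*(-36)) = √((-4/7 - 9264/7 - 134/7) - 100*(-36)) = √(-9402/7 + 3600) = √(15798/7) = √110586/7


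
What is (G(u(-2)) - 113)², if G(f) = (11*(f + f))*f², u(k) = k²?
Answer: 1677025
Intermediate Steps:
G(f) = 22*f³ (G(f) = (11*(2*f))*f² = (22*f)*f² = 22*f³)
(G(u(-2)) - 113)² = (22*((-2)²)³ - 113)² = (22*4³ - 113)² = (22*64 - 113)² = (1408 - 113)² = 1295² = 1677025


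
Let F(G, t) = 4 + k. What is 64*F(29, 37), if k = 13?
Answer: 1088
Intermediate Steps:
F(G, t) = 17 (F(G, t) = 4 + 13 = 17)
64*F(29, 37) = 64*17 = 1088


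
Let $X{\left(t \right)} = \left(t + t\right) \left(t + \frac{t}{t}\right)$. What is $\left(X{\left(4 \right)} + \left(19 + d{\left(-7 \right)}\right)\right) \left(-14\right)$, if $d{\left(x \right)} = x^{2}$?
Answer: $-1512$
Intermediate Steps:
$X{\left(t \right)} = 2 t \left(1 + t\right)$ ($X{\left(t \right)} = 2 t \left(t + 1\right) = 2 t \left(1 + t\right)$)
$\left(X{\left(4 \right)} + \left(19 + d{\left(-7 \right)}\right)\right) \left(-14\right) = \left(2 \cdot 4 \left(1 + 4\right) + \left(19 + \left(-7\right)^{2}\right)\right) \left(-14\right) = \left(2 \cdot 4 \cdot 5 + \left(19 + 49\right)\right) \left(-14\right) = \left(40 + 68\right) \left(-14\right) = 108 \left(-14\right) = -1512$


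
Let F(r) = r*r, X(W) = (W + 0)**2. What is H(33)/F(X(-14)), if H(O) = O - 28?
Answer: 5/38416 ≈ 0.00013015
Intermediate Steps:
H(O) = -28 + O
X(W) = W**2
F(r) = r**2
H(33)/F(X(-14)) = (-28 + 33)/(((-14)**2)**2) = 5/(196**2) = 5/38416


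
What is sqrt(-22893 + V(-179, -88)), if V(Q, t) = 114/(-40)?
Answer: I*sqrt(2289585)/10 ≈ 151.31*I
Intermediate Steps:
V(Q, t) = -57/20 (V(Q, t) = 114*(-1/40) = -57/20)
sqrt(-22893 + V(-179, -88)) = sqrt(-22893 - 57/20) = sqrt(-457917/20) = I*sqrt(2289585)/10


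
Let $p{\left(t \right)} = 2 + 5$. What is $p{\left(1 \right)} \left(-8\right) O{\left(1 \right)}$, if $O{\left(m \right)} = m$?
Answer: $-56$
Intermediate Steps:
$p{\left(t \right)} = 7$
$p{\left(1 \right)} \left(-8\right) O{\left(1 \right)} = 7 \left(-8\right) 1 = \left(-56\right) 1 = -56$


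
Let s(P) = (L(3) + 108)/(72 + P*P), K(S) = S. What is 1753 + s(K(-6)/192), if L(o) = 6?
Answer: 129363673/73729 ≈ 1754.6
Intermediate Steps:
s(P) = 114/(72 + P²) (s(P) = (6 + 108)/(72 + P*P) = 114/(72 + P²))
1753 + s(K(-6)/192) = 1753 + 114/(72 + (-6/192)²) = 1753 + 114/(72 + (-6*1/192)²) = 1753 + 114/(72 + (-1/32)²) = 1753 + 114/(72 + 1/1024) = 1753 + 114/(73729/1024) = 1753 + 114*(1024/73729) = 1753 + 116736/73729 = 129363673/73729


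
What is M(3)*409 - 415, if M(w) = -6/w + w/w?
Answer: -824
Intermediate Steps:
M(w) = 1 - 6/w (M(w) = -6/w + 1 = 1 - 6/w)
M(3)*409 - 415 = ((-6 + 3)/3)*409 - 415 = ((⅓)*(-3))*409 - 415 = -1*409 - 415 = -409 - 415 = -824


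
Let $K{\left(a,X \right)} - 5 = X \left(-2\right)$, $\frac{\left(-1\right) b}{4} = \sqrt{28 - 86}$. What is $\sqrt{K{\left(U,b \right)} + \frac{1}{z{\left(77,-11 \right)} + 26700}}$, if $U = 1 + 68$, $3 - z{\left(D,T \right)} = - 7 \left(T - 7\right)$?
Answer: $\frac{\sqrt{392412358 + 627855048 i \sqrt{58}}}{8859} \approx 5.7503 + 5.2977 i$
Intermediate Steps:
$z{\left(D,T \right)} = -46 + 7 T$ ($z{\left(D,T \right)} = 3 - - 7 \left(T - 7\right) = 3 - - 7 \left(-7 + T\right) = 3 - \left(49 - 7 T\right) = 3 + \left(-49 + 7 T\right) = -46 + 7 T$)
$b = - 4 i \sqrt{58}$ ($b = - 4 \sqrt{28 - 86} = - 4 \sqrt{-58} = - 4 i \sqrt{58} \approx - 30.463 i$)
$U = 69$
$K{\left(a,X \right)} = 5 - 2 X$ ($K{\left(a,X \right)} = 5 + X \left(-2\right) = 5 - 2 X$)
$\sqrt{K{\left(U,b \right)} + \frac{1}{z{\left(77,-11 \right)} + 26700}} = \sqrt{\left(5 - 2 \left(- 4 i \sqrt{58}\right)\right) + \frac{1}{\left(-46 + 7 \left(-11\right)\right) + 26700}} = \sqrt{\left(5 + 8 i \sqrt{58}\right) + \frac{1}{\left(-46 - 77\right) + 26700}} = \sqrt{\left(5 + 8 i \sqrt{58}\right) + \frac{1}{-123 + 26700}} = \sqrt{\left(5 + 8 i \sqrt{58}\right) + \frac{1}{26577}} = \sqrt{\frac{132886}{26577} + 8 i \sqrt{58}}$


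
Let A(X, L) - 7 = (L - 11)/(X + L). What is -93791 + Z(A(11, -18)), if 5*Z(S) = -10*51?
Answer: -93893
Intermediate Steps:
A(X, L) = 7 + (-11 + L)/(L + X) (A(X, L) = 7 + (L - 11)/(X + L) = 7 + (-11 + L)/(L + X))
Z(S) = -102 (Z(S) = (-10*51)/5 = (⅕)*(-510) = -102)
-93791 + Z(A(11, -18)) = -93791 - 102 = -93893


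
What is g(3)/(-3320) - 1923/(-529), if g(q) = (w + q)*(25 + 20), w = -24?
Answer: 1376853/351256 ≈ 3.9198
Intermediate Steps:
g(q) = -1080 + 45*q (g(q) = (-24 + q)*(25 + 20) = (-24 + q)*45 = -1080 + 45*q)
g(3)/(-3320) - 1923/(-529) = (-1080 + 45*3)/(-3320) - 1923/(-529) = (-1080 + 135)*(-1/3320) - 1923*(-1/529) = -945*(-1/3320) + 1923/529 = 189/664 + 1923/529 = 1376853/351256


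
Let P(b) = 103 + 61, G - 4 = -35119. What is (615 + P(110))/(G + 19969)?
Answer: -779/15146 ≈ -0.051433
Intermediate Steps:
G = -35115 (G = 4 - 35119 = -35115)
P(b) = 164
(615 + P(110))/(G + 19969) = (615 + 164)/(-35115 + 19969) = 779/(-15146) = 779*(-1/15146) = -779/15146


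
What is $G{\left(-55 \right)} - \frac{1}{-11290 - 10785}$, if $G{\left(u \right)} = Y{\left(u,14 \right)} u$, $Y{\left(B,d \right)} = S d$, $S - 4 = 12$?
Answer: $- \frac{271963999}{22075} \approx -12320.0$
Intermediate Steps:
$S = 16$ ($S = 4 + 12 = 16$)
$Y{\left(B,d \right)} = 16 d$
$G{\left(u \right)} = 224 u$ ($G{\left(u \right)} = 16 \cdot 14 u = 224 u$)
$G{\left(-55 \right)} - \frac{1}{-11290 - 10785} = 224 \left(-55\right) - \frac{1}{-11290 - 10785} = -12320 - \frac{1}{-22075} = -12320 - - \frac{1}{22075} = -12320 + \frac{1}{22075} = - \frac{271963999}{22075}$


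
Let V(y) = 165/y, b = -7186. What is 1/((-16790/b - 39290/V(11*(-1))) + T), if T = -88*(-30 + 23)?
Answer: 10779/34898843 ≈ 0.00030886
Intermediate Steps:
T = 616 (T = -88*(-7) = 616)
1/((-16790/b - 39290/V(11*(-1))) + T) = 1/((-16790/(-7186) - 39290/(165/((11*(-1))))) + 616) = 1/((-16790*(-1/7186) - 39290/(165/(-11))) + 616) = 1/((8395/3593 - 39290/(165*(-1/11))) + 616) = 1/((8395/3593 - 39290/(-15)) + 616) = 1/((8395/3593 - 39290*(-1/15)) + 616) = 1/((8395/3593 + 7858/3) + 616) = 1/(28258979/10779 + 616) = 1/(34898843/10779) = 10779/34898843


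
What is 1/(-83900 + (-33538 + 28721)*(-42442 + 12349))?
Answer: 1/144874081 ≈ 6.9025e-9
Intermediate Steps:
1/(-83900 + (-33538 + 28721)*(-42442 + 12349)) = 1/(-83900 - 4817*(-30093)) = 1/(-83900 + 144957981) = 1/144874081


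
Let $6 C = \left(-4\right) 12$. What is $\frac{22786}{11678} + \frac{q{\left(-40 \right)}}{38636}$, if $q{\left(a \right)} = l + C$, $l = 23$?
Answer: $\frac{440267533}{225595604} \approx 1.9516$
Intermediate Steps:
$C = -8$ ($C = \frac{\left(-4\right) 12}{6} = \frac{1}{6} \left(-48\right) = -8$)
$q{\left(a \right)} = 15$ ($q{\left(a \right)} = 23 - 8 = 15$)
$\frac{22786}{11678} + \frac{q{\left(-40 \right)}}{38636} = \frac{22786}{11678} + \frac{15}{38636} = 22786 \cdot \frac{1}{11678} + 15 \cdot \frac{1}{38636} = \frac{11393}{5839} + \frac{15}{38636} = \frac{440267533}{225595604}$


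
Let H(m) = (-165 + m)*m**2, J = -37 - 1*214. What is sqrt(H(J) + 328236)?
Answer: 2*I*sqrt(6470045) ≈ 5087.3*I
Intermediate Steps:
J = -251 (J = -37 - 214 = -251)
H(m) = m**2*(-165 + m)
sqrt(H(J) + 328236) = sqrt((-251)**2*(-165 - 251) + 328236) = sqrt(63001*(-416) + 328236) = sqrt(-26208416 + 328236) = sqrt(-25880180) = 2*I*sqrt(6470045)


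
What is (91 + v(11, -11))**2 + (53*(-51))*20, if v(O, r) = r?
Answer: -47660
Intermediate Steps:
(91 + v(11, -11))**2 + (53*(-51))*20 = (91 - 11)**2 + (53*(-51))*20 = 80**2 - 2703*20 = 6400 - 54060 = -47660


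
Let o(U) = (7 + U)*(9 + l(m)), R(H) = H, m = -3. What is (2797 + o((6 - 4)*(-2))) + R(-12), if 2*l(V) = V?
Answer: 5615/2 ≈ 2807.5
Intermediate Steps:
l(V) = V/2
o(U) = 105/2 + 15*U/2 (o(U) = (7 + U)*(9 + (1/2)*(-3)) = (7 + U)*(9 - 3/2) = (7 + U)*(15/2) = 105/2 + 15*U/2)
(2797 + o((6 - 4)*(-2))) + R(-12) = (2797 + (105/2 + 15*((6 - 4)*(-2))/2)) - 12 = (2797 + (105/2 + 15*(2*(-2))/2)) - 12 = (2797 + (105/2 + (15/2)*(-4))) - 12 = (2797 + (105/2 - 30)) - 12 = (2797 + 45/2) - 12 = 5639/2 - 12 = 5615/2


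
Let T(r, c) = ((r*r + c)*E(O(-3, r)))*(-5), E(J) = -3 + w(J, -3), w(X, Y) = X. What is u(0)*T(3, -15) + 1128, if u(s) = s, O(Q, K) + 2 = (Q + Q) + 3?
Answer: 1128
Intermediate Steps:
O(Q, K) = 1 + 2*Q (O(Q, K) = -2 + ((Q + Q) + 3) = -2 + (2*Q + 3) = -2 + (3 + 2*Q) = 1 + 2*Q)
E(J) = -3 + J
T(r, c) = 40*c + 40*r**2 (T(r, c) = ((r*r + c)*(-3 + (1 + 2*(-3))))*(-5) = ((r**2 + c)*(-3 + (1 - 6)))*(-5) = ((c + r**2)*(-3 - 5))*(-5) = ((c + r**2)*(-8))*(-5) = (-8*c - 8*r**2)*(-5) = 40*c + 40*r**2)
u(0)*T(3, -15) + 1128 = 0*(40*(-15) + 40*3**2) + 1128 = 0*(-600 + 40*9) + 1128 = 0*(-600 + 360) + 1128 = 0*(-240) + 1128 = 0 + 1128 = 1128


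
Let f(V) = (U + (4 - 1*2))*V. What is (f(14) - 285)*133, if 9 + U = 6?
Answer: -39767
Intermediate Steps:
U = -3 (U = -9 + 6 = -3)
f(V) = -V (f(V) = (-3 + (4 - 1*2))*V = (-3 + (4 - 2))*V = (-3 + 2)*V = -V)
(f(14) - 285)*133 = (-1*14 - 285)*133 = (-14 - 285)*133 = -299*133 = -39767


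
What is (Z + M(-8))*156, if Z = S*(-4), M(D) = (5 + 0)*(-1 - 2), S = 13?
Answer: -10452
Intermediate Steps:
M(D) = -15 (M(D) = 5*(-3) = -15)
Z = -52 (Z = 13*(-4) = -52)
(Z + M(-8))*156 = (-52 - 15)*156 = -67*156 = -10452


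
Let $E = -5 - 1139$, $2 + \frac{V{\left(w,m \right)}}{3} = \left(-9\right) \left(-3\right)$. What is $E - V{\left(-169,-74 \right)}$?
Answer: $-1219$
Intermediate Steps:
$V{\left(w,m \right)} = 75$ ($V{\left(w,m \right)} = -6 + 3 \left(\left(-9\right) \left(-3\right)\right) = -6 + 3 \cdot 27 = -6 + 81 = 75$)
$E = -1144$ ($E = -5 - 1139 = -1144$)
$E - V{\left(-169,-74 \right)} = -1144 - 75 = -1219$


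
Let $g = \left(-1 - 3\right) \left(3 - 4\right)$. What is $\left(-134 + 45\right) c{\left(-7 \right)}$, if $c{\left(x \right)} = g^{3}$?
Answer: $-5696$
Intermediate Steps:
$g = 4$ ($g = \left(-4\right) \left(-1\right) = 4$)
$c{\left(x \right)} = 64$ ($c{\left(x \right)} = 4^{3} = 64$)
$\left(-134 + 45\right) c{\left(-7 \right)} = \left(-134 + 45\right) 64 = \left(-89\right) 64 = -5696$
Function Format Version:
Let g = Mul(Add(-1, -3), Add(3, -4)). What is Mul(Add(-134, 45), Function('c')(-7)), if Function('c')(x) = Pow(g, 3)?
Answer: -5696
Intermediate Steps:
g = 4 (g = Mul(-4, -1) = 4)
Function('c')(x) = 64 (Function('c')(x) = Pow(4, 3) = 64)
Mul(Add(-134, 45), Function('c')(-7)) = Mul(Add(-134, 45), 64) = Mul(-89, 64) = -5696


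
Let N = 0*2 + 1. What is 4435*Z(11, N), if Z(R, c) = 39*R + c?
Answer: 1907050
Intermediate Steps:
N = 1 (N = 0 + 1 = 1)
Z(R, c) = c + 39*R
4435*Z(11, N) = 4435*(1 + 39*11) = 4435*(1 + 429) = 4435*430 = 1907050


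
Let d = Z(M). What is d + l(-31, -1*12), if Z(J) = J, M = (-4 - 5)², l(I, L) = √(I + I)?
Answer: 81 + I*√62 ≈ 81.0 + 7.874*I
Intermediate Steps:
l(I, L) = √2*√I (l(I, L) = √(2*I) = √2*√I)
M = 81 (M = (-9)² = 81)
d = 81
d + l(-31, -1*12) = 81 + √2*√(-31) = 81 + √2*(I*√31) = 81 + I*√62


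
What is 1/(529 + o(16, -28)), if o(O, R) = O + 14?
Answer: 1/559 ≈ 0.0017889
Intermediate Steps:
o(O, R) = 14 + O
1/(529 + o(16, -28)) = 1/(529 + (14 + 16)) = 1/(529 + 30) = 1/559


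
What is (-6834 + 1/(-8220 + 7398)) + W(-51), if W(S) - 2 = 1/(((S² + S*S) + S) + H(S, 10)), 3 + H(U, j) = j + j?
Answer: -14511498109/2124048 ≈ -6832.0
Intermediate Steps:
H(U, j) = -3 + 2*j (H(U, j) = -3 + (j + j) = -3 + 2*j)
W(S) = 2 + 1/(17 + S + 2*S²) (W(S) = 2 + 1/(((S² + S*S) + S) + (-3 + 2*10)) = 2 + 1/(((S² + S²) + S) + (-3 + 20)) = 2 + 1/((2*S² + S) + 17) = 2 + 1/((S + 2*S²) + 17) = 2 + 1/(17 + S + 2*S²))
(-6834 + 1/(-8220 + 7398)) + W(-51) = (-6834 + 1/(-8220 + 7398)) + (35 + 2*(-51) + 4*(-51)²)/(17 - 51 + 2*(-51)²) = (-6834 + 1/(-822)) + (35 - 102 + 4*2601)/(17 - 51 + 2*2601) = (-6834 - 1/822) + (35 - 102 + 10404)/(17 - 51 + 5202) = -5617549/822 + 10337/5168 = -14511498109/2124048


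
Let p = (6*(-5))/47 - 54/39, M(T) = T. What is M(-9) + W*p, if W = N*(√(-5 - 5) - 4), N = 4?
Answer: 14277/611 - 4944*I*√10/611 ≈ 23.367 - 25.588*I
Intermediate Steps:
W = -16 + 4*I*√10 (W = 4*(√(-5 - 5) - 4) = 4*(√(-10) - 4) = 4*(I*√10 - 4) = 4*(-4 + I*√10) = -16 + 4*I*√10 ≈ -16.0 + 12.649*I)
p = -1236/611 (p = -30*1/47 - 54*1/39 = -30/47 - 18/13 = -1236/611 ≈ -2.0229)
M(-9) + W*p = -9 + (-16 + 4*I*√10)*(-1236/611) = -9 + (19776/611 - 4944*I*√10/611) = 14277/611 - 4944*I*√10/611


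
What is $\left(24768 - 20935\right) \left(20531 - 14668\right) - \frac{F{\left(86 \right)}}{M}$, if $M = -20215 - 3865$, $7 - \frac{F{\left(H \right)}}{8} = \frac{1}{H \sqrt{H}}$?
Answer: $\frac{9663337971}{430} - \frac{\sqrt{86}}{22261960} \approx 2.2473 \cdot 10^{7}$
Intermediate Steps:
$F{\left(H \right)} = 56 - \frac{8}{H^{\frac{3}{2}}}$ ($F{\left(H \right)} = 56 - \frac{8}{H \sqrt{H}} = 56 - \frac{8}{H^{\frac{3}{2}}}$)
$M = -24080$ ($M = -20215 - 3865 = -24080$)
$\left(24768 - 20935\right) \left(20531 - 14668\right) - \frac{F{\left(86 \right)}}{M} = \left(24768 - 20935\right) \left(20531 - 14668\right) - \frac{56 - \frac{8}{86 \sqrt{86}}}{-24080} = 3833 \cdot 5863 - \left(56 - 8 \frac{\sqrt{86}}{7396}\right) \left(- \frac{1}{24080}\right) = 22472879 - \left(56 - \frac{2 \sqrt{86}}{1849}\right) \left(- \frac{1}{24080}\right) = 22472879 - \left(- \frac{1}{430} + \frac{\sqrt{86}}{22261960}\right) = 22472879 + \left(\frac{1}{430} - \frac{\sqrt{86}}{22261960}\right) = \frac{9663337971}{430} - \frac{\sqrt{86}}{22261960}$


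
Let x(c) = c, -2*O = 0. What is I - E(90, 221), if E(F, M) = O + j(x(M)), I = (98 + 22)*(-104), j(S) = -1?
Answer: -12479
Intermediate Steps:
O = 0 (O = -½*0 = 0)
I = -12480 (I = 120*(-104) = -12480)
E(F, M) = -1 (E(F, M) = 0 - 1 = -1)
I - E(90, 221) = -12480 - 1*(-1) = -12480 + 1 = -12479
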